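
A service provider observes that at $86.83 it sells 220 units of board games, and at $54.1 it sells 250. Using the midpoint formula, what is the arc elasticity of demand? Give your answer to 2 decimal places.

-0.27

ΔQ = 250 − 220 = 30; ΔP = 54.1 − 86.83 = -32.73.
Midpoints: P̄ = 70.47, Q̄ = 235.0.
ε = (ΔQ/ΔP)(P̄/Q̄) = (30/-32.73)(70.47/235.0).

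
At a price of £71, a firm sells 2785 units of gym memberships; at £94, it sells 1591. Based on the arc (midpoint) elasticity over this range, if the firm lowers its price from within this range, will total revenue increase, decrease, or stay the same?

Arc ε = (-1194/23)(82.50/2188.0) ≈ -1.957.
|ε| = 1.96 > 1, so demand is elastic. A price cut therefore raises total revenue.

increase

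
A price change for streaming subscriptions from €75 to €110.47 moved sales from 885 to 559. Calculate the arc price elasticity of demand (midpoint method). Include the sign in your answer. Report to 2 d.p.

-1.18

ΔQ = 559 − 885 = -326; ΔP = 110.47 − 75 = 35.47.
Midpoints: P̄ = 92.73, Q̄ = 722.0.
ε = (ΔQ/ΔP)(P̄/Q̄) = (-326/35.47)(92.73/722.0).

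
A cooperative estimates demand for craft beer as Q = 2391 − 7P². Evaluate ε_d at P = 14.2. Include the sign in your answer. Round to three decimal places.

-2.882

At P = 14.2, Q = 979.520.
dQ/dP = −14P = -198.800.
ε = (dQ/dP)(P/Q) = (-198.800)(14.2/979.520).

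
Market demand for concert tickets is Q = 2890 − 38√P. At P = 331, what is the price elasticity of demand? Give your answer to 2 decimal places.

At P = 331, Q = 2198.651.
dQ/dP = −38/(2√P) = -1.044.
ε = (dQ/dP)(P/Q) = (-1.044)(331/2198.651).

-0.16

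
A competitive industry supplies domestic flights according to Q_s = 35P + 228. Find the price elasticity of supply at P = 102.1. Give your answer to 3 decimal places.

0.940

At P = 102.1, Q_s = 3801.50.
dQ_s/dP = 35.
ε_s = (dQ_s/dP)(P/Q_s) = (35)(102.1/3801.50).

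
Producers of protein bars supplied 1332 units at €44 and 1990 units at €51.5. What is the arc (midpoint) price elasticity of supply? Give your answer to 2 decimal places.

ΔQ = 1990 − 1332 = 658; ΔP = 51.5 − 44 = 7.5.
Midpoints: P̄ = 47.75, Q̄ = 1661.0.
ε_s = (ΔQ/ΔP)(P̄/Q̄) = (658/7.5)(47.75/1661.0).

2.52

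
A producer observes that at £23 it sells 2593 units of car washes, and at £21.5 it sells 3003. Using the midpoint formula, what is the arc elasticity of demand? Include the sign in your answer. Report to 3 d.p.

-2.174

ΔQ = 3003 − 2593 = 410; ΔP = 21.5 − 23 = -1.5.
Midpoints: P̄ = 22.25, Q̄ = 2798.0.
ε = (ΔQ/ΔP)(P̄/Q̄) = (410/-1.5)(22.25/2798.0).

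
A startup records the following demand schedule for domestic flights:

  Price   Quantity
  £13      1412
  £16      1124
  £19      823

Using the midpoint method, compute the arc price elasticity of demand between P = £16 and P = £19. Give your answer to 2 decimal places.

-1.80

At P = 16, Q = 1124; at P = 19, Q = 823.
ΔQ = -301, ΔP = 3. Midpoints: P̄ = 17.50, Q̄ = 973.5.
ε = (ΔQ/ΔP)(P̄/Q̄) = (-301/3)(17.50/973.5).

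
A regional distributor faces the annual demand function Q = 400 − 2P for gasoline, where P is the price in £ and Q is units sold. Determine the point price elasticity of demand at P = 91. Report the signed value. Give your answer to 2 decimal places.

At P = 91, Q = 218.
dQ/dP = −2.
ε = (dQ/dP)(P/Q) = (-2)(91/218).

-0.83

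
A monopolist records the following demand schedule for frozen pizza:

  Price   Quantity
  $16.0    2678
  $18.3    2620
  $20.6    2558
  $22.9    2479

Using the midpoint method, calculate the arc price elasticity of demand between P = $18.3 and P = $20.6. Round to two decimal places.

At P = 18.3, Q = 2620; at P = 20.6, Q = 2558.
ΔQ = -62, ΔP = 2.3. Midpoints: P̄ = 19.45, Q̄ = 2589.0.
ε = (ΔQ/ΔP)(P̄/Q̄) = (-62/2.3)(19.45/2589.0).

-0.20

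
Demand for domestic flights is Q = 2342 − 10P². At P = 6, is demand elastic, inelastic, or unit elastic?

Q = 1982, dQ/dP = -120.
ε = (dQ/dP)(P/Q) ≈ -0.363.
|ε| = 0.36 < 1.

inelastic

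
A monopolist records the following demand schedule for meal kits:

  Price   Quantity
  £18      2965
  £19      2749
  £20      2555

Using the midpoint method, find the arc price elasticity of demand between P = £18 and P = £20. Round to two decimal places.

At P = 18, Q = 2965; at P = 20, Q = 2555.
ΔQ = -410, ΔP = 2. Midpoints: P̄ = 19.00, Q̄ = 2760.0.
ε = (ΔQ/ΔP)(P̄/Q̄) = (-410/2)(19.00/2760.0).

-1.41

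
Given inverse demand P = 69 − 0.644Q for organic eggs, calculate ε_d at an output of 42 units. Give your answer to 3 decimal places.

At Q = 42, P = 69 − 0.644(42) = 41.95.
dP/dQ = −0.644, so dQ/dP = 1/(−0.644) = -1.553.
ε = (dQ/dP)(P/Q) = (-1.553)(41.95/42).

-1.551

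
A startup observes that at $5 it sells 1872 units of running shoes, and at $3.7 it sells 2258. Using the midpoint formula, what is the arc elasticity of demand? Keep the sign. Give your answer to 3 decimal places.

-0.625

ΔQ = 2258 − 1872 = 386; ΔP = 3.7 − 5 = -1.3.
Midpoints: P̄ = 4.35, Q̄ = 2065.0.
ε = (ΔQ/ΔP)(P̄/Q̄) = (386/-1.3)(4.35/2065.0).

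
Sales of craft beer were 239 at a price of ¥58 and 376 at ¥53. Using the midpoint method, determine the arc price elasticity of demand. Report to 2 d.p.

ΔQ = 376 − 239 = 137; ΔP = 53 − 58 = -5.
Midpoints: P̄ = 55.50, Q̄ = 307.5.
ε = (ΔQ/ΔP)(P̄/Q̄) = (137/-5)(55.50/307.5).

-4.95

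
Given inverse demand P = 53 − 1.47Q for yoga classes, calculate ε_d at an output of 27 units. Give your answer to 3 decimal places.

At Q = 27, P = 53 − 1.47(27) = 13.31.
dP/dQ = −1.47, so dQ/dP = 1/(−1.47) = -0.680.
ε = (dQ/dP)(P/Q) = (-0.680)(13.31/27).

-0.335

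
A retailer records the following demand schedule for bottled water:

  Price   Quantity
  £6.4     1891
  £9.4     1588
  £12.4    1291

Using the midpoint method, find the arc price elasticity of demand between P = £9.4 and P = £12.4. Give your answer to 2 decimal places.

-0.75

At P = 9.4, Q = 1588; at P = 12.4, Q = 1291.
ΔQ = -297, ΔP = 3.0. Midpoints: P̄ = 10.90, Q̄ = 1439.5.
ε = (ΔQ/ΔP)(P̄/Q̄) = (-297/3.0)(10.90/1439.5).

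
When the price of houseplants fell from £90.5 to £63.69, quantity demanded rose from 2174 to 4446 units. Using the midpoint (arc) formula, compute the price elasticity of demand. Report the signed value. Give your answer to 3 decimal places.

ΔQ = 4446 − 2174 = 2272; ΔP = 63.69 − 90.5 = -26.81.
Midpoints: P̄ = 77.09, Q̄ = 3310.0.
ε = (ΔQ/ΔP)(P̄/Q̄) = (2272/-26.81)(77.09/3310.0).

-1.974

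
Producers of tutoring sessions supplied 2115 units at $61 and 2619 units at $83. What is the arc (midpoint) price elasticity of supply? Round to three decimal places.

0.697

ΔQ = 2619 − 2115 = 504; ΔP = 83 − 61 = 22.
Midpoints: P̄ = 72.00, Q̄ = 2367.0.
ε_s = (ΔQ/ΔP)(P̄/Q̄) = (504/22)(72.00/2367.0).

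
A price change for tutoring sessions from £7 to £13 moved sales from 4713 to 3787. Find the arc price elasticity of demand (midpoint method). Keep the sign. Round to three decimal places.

-0.363

ΔQ = 3787 − 4713 = -926; ΔP = 13 − 7 = 6.
Midpoints: P̄ = 10.00, Q̄ = 4250.0.
ε = (ΔQ/ΔP)(P̄/Q̄) = (-926/6)(10.00/4250.0).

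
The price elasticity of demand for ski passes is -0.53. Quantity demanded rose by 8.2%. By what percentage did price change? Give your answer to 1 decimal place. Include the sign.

%ΔP ≈ %ΔQ / ε = (8.2%)/(-0.53) = -15.47%.

-15.5%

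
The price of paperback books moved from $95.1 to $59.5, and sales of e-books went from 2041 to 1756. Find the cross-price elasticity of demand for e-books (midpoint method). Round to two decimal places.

ΔQ_x = 1756 − 2041 = -285; ΔP_y = 59.5 − 95.1 = -35.6.
Midpoints: P̄_y = 77.30, Q̄_x = 1898.5.
ε_xy = (ΔQ_x/ΔP_y)(P̄_y/Q̄_x) = (-285/-35.6)(77.30/1898.5).
ε_xy > 0, so the goods are substitutes.

0.33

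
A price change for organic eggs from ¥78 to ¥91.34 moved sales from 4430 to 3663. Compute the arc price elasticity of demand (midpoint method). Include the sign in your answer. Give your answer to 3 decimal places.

ΔQ = 3663 − 4430 = -767; ΔP = 91.34 − 78 = 13.34.
Midpoints: P̄ = 84.67, Q̄ = 4046.5.
ε = (ΔQ/ΔP)(P̄/Q̄) = (-767/13.34)(84.67/4046.5).

-1.203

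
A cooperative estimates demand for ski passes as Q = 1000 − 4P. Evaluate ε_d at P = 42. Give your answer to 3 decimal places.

-0.202

At P = 42, Q = 832.
dQ/dP = −4.
ε = (dQ/dP)(P/Q) = (-4)(42/832).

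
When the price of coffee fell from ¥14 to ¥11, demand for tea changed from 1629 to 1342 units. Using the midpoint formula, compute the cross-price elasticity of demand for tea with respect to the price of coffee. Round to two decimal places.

ΔQ_x = 1342 − 1629 = -287; ΔP_y = 11 − 14 = -3.
Midpoints: P̄_y = 12.50, Q̄_x = 1485.5.
ε_xy = (ΔQ_x/ΔP_y)(P̄_y/Q̄_x) = (-287/-3)(12.50/1485.5).
ε_xy > 0, so the goods are substitutes.

0.81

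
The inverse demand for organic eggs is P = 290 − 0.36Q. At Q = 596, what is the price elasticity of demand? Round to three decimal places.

-0.352

At Q = 596, P = 290 − 0.36(596) = 75.44.
dP/dQ = −0.36, so dQ/dP = 1/(−0.36) = -2.778.
ε = (dQ/dP)(P/Q) = (-2.778)(75.44/596).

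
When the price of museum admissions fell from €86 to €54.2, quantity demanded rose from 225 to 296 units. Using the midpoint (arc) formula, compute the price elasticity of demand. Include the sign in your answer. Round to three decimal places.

ΔQ = 296 − 225 = 71; ΔP = 54.2 − 86 = -31.8.
Midpoints: P̄ = 70.10, Q̄ = 260.5.
ε = (ΔQ/ΔP)(P̄/Q̄) = (71/-31.8)(70.10/260.5).

-0.601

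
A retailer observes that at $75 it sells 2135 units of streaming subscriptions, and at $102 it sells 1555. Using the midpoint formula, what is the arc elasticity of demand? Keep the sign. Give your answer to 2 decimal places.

-1.03

ΔQ = 1555 − 2135 = -580; ΔP = 102 − 75 = 27.
Midpoints: P̄ = 88.50, Q̄ = 1845.0.
ε = (ΔQ/ΔP)(P̄/Q̄) = (-580/27)(88.50/1845.0).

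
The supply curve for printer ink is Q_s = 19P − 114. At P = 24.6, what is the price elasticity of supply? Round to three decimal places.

1.323

At P = 24.6, Q_s = 353.40.
dQ_s/dP = 19.
ε_s = (dQ_s/dP)(P/Q_s) = (19)(24.6/353.40).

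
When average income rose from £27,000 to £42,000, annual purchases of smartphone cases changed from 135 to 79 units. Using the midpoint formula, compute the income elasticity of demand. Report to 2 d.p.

-1.20

ΔQ = -56, ΔI = 15000. Midpoints: Ī = 34,500, Q̄ = 107.0.
ε_I = (ΔQ/ΔI)(Ī/Q̄) = (-56/15000)(34500/107.0).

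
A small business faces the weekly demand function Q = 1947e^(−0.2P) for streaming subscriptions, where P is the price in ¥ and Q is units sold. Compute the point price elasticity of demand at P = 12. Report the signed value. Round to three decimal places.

-2.400

At P = 12, Q = 176.628.
dQ/dP = −0.2·1947e^(−0.2P) = −0.2Q = -35.326.
ε = (dQ/dP)(P/Q) = (-35.326)(12/176.628).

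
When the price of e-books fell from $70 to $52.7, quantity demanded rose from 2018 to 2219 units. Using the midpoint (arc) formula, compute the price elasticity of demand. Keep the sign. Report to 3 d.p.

-0.336

ΔQ = 2219 − 2018 = 201; ΔP = 52.7 − 70 = -17.3.
Midpoints: P̄ = 61.35, Q̄ = 2118.5.
ε = (ΔQ/ΔP)(P̄/Q̄) = (201/-17.3)(61.35/2118.5).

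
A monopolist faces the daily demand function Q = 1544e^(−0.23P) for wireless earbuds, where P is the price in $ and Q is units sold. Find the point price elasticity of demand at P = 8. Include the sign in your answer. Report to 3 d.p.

-1.840

At P = 8, Q = 245.214.
dQ/dP = −0.23·1544e^(−0.23P) = −0.23Q = -56.399.
ε = (dQ/dP)(P/Q) = (-56.399)(8/245.214).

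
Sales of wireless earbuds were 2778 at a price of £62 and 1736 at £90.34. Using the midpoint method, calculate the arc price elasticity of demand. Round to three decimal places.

ΔQ = 1736 − 2778 = -1042; ΔP = 90.34 − 62 = 28.34.
Midpoints: P̄ = 76.17, Q̄ = 2257.0.
ε = (ΔQ/ΔP)(P̄/Q̄) = (-1042/28.34)(76.17/2257.0).

-1.241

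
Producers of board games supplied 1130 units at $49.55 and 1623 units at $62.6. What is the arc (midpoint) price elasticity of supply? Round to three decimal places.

ΔQ = 1623 − 1130 = 493; ΔP = 62.6 − 49.55 = 13.05.
Midpoints: P̄ = 56.08, Q̄ = 1376.5.
ε_s = (ΔQ/ΔP)(P̄/Q̄) = (493/13.05)(56.08/1376.5).

1.539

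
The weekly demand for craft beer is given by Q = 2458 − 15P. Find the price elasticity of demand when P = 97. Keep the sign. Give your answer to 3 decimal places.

-1.451

At P = 97, Q = 1003.
dQ/dP = −15.
ε = (dQ/dP)(P/Q) = (-15)(97/1003).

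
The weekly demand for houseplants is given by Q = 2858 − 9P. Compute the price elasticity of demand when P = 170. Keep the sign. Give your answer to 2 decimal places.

At P = 170, Q = 1328.
dQ/dP = −9.
ε = (dQ/dP)(P/Q) = (-9)(170/1328).

-1.15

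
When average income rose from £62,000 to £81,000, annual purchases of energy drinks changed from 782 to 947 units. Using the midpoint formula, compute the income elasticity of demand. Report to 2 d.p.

0.72

ΔQ = 165, ΔI = 19000. Midpoints: Ī = 71,500, Q̄ = 864.5.
ε_I = (ΔQ/ΔI)(Ī/Q̄) = (165/19000)(71500/864.5).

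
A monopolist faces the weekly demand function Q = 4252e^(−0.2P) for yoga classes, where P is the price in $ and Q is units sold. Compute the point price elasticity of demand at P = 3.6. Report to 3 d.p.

At P = 3.6, Q = 2069.671.
dQ/dP = −0.2·4252e^(−0.2P) = −0.2Q = -413.934.
ε = (dQ/dP)(P/Q) = (-413.934)(3.6/2069.671).

-0.720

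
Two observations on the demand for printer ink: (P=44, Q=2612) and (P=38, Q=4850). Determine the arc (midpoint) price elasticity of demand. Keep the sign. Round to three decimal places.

ΔQ = 4850 − 2612 = 2238; ΔP = 38 − 44 = -6.
Midpoints: P̄ = 41.00, Q̄ = 3731.0.
ε = (ΔQ/ΔP)(P̄/Q̄) = (2238/-6)(41.00/3731.0).

-4.099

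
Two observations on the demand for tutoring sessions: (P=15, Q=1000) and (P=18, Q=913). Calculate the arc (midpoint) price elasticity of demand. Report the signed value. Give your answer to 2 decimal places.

-0.50

ΔQ = 913 − 1000 = -87; ΔP = 18 − 15 = 3.
Midpoints: P̄ = 16.50, Q̄ = 956.5.
ε = (ΔQ/ΔP)(P̄/Q̄) = (-87/3)(16.50/956.5).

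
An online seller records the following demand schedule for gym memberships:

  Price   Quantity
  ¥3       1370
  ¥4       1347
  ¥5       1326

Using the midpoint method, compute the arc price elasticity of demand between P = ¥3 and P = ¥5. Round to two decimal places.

At P = 3, Q = 1370; at P = 5, Q = 1326.
ΔQ = -44, ΔP = 2. Midpoints: P̄ = 4.00, Q̄ = 1348.0.
ε = (ΔQ/ΔP)(P̄/Q̄) = (-44/2)(4.00/1348.0).

-0.07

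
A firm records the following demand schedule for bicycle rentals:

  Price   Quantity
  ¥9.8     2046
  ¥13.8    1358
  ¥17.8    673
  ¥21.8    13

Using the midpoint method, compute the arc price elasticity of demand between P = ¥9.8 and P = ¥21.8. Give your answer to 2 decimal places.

At P = 9.8, Q = 2046; at P = 21.8, Q = 13.
ΔQ = -2033, ΔP = 12.0. Midpoints: P̄ = 15.80, Q̄ = 1029.5.
ε = (ΔQ/ΔP)(P̄/Q̄) = (-2033/12.0)(15.80/1029.5).

-2.60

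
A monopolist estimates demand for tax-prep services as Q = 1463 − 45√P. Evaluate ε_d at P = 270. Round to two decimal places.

At P = 270, Q = 723.575.
dQ/dP = −45/(2√P) = -1.369.
ε = (dQ/dP)(P/Q) = (-1.369)(270/723.575).
|ε| < 1, so demand is inelastic at this price.

-0.51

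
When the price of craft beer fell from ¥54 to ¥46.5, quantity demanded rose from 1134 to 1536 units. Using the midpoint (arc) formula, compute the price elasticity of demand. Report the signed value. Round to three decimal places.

ΔQ = 1536 − 1134 = 402; ΔP = 46.5 − 54 = -7.5.
Midpoints: P̄ = 50.25, Q̄ = 1335.0.
ε = (ΔQ/ΔP)(P̄/Q̄) = (402/-7.5)(50.25/1335.0).

-2.018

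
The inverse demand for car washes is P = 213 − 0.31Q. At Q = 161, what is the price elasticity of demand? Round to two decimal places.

At Q = 161, P = 213 − 0.31(161) = 163.09.
dP/dQ = −0.31, so dQ/dP = 1/(−0.31) = -3.226.
ε = (dQ/dP)(P/Q) = (-3.226)(163.09/161).

-3.27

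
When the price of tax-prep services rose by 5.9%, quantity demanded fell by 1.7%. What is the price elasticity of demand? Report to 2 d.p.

-0.29

ε = %ΔQ / %ΔP = (-1.7)/(5.9) = -0.288.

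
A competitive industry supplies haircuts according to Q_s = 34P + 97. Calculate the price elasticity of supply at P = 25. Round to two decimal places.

At P = 25, Q_s = 947.
dQ_s/dP = 34.
ε_s = (dQ_s/dP)(P/Q_s) = (34)(25/947).

0.90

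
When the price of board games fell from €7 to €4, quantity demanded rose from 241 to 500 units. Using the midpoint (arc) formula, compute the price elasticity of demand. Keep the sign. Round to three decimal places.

-1.282

ΔQ = 500 − 241 = 259; ΔP = 4 − 7 = -3.
Midpoints: P̄ = 5.50, Q̄ = 370.5.
ε = (ΔQ/ΔP)(P̄/Q̄) = (259/-3)(5.50/370.5).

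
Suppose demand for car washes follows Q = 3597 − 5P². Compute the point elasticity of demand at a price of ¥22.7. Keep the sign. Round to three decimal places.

At P = 22.7, Q = 1020.550.
dQ/dP = −10P = -227.
ε = (dQ/dP)(P/Q) = (-227)(22.7/1020.550).

-5.049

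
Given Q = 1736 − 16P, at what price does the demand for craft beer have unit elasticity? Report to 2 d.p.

54.25

For linear demand Q = a − bP, ε = −bP/(a − bP). |ε| = 1 when bP = a − bP, i.e. P = a/(2b).
P = 1736/(2·16) = 1736/32 = 54.2500.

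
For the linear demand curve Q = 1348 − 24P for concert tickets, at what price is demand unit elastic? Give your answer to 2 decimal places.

28.08

For linear demand Q = a − bP, ε = −bP/(a − bP). |ε| = 1 when bP = a − bP, i.e. P = a/(2b).
P = 1348/(2·24) = 1348/48 = 28.0833.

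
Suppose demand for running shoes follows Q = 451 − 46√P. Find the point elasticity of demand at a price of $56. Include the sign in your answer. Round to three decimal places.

At P = 56, Q = 106.768.
dQ/dP = −46/(2√P) = -3.074.
ε = (dQ/dP)(P/Q) = (-3.074)(56/106.768).

-1.612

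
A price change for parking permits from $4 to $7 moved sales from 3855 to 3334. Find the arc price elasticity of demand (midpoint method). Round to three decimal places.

ΔQ = 3334 − 3855 = -521; ΔP = 7 − 4 = 3.
Midpoints: P̄ = 5.50, Q̄ = 3594.5.
ε = (ΔQ/ΔP)(P̄/Q̄) = (-521/3)(5.50/3594.5).

-0.266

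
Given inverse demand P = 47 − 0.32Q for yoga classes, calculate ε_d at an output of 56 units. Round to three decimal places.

At Q = 56, P = 47 − 0.32(56) = 29.08.
dP/dQ = −0.32, so dQ/dP = 1/(−0.32) = -3.125.
ε = (dQ/dP)(P/Q) = (-3.125)(29.08/56).

-1.623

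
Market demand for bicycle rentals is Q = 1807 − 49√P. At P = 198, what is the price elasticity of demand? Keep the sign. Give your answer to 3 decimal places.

-0.308

At P = 198, Q = 1117.509.
dQ/dP = −49/(2√P) = -1.741.
ε = (dQ/dP)(P/Q) = (-1.741)(198/1117.509).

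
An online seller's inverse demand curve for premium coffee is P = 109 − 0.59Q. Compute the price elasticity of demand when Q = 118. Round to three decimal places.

At Q = 118, P = 109 − 0.59(118) = 39.38.
dP/dQ = −0.59, so dQ/dP = 1/(−0.59) = -1.695.
ε = (dQ/dP)(P/Q) = (-1.695)(39.38/118).

-0.566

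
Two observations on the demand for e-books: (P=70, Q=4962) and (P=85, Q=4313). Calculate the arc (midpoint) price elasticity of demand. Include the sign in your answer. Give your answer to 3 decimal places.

ΔQ = 4313 − 4962 = -649; ΔP = 85 − 70 = 15.
Midpoints: P̄ = 77.50, Q̄ = 4637.5.
ε = (ΔQ/ΔP)(P̄/Q̄) = (-649/15)(77.50/4637.5).

-0.723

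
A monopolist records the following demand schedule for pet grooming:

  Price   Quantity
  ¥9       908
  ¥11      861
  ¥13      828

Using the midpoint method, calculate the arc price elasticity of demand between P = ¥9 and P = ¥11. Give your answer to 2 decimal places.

-0.27

At P = 9, Q = 908; at P = 11, Q = 861.
ΔQ = -47, ΔP = 2. Midpoints: P̄ = 10.00, Q̄ = 884.5.
ε = (ΔQ/ΔP)(P̄/Q̄) = (-47/2)(10.00/884.5).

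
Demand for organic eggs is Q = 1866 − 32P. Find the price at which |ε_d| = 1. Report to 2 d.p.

For linear demand Q = a − bP, ε = −bP/(a − bP). |ε| = 1 when bP = a − bP, i.e. P = a/(2b).
P = 1866/(2·32) = 1866/64 = 29.1562.

29.16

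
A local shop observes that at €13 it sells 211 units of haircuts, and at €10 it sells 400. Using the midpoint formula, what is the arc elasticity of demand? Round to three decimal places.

-2.372

ΔQ = 400 − 211 = 189; ΔP = 10 − 13 = -3.
Midpoints: P̄ = 11.50, Q̄ = 305.5.
ε = (ΔQ/ΔP)(P̄/Q̄) = (189/-3)(11.50/305.5).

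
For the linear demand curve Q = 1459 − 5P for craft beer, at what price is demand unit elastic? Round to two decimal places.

For linear demand Q = a − bP, ε = −bP/(a − bP). |ε| = 1 when bP = a − bP, i.e. P = a/(2b).
P = 1459/(2·5) = 1459/10 = 145.9000.

145.90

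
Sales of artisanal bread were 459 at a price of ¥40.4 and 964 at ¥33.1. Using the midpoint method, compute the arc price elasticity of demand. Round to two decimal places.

-3.57

ΔQ = 964 − 459 = 505; ΔP = 33.1 − 40.4 = -7.3.
Midpoints: P̄ = 36.75, Q̄ = 711.5.
ε = (ΔQ/ΔP)(P̄/Q̄) = (505/-7.3)(36.75/711.5).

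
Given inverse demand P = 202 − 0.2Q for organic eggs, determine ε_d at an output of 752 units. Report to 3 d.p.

-0.343

At Q = 752, P = 202 − 0.2(752) = 51.60.
dP/dQ = −0.2, so dQ/dP = 1/(−0.2) = -5.000.
ε = (dQ/dP)(P/Q) = (-5.000)(51.60/752).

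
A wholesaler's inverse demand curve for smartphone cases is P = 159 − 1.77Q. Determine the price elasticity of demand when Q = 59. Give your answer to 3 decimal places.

At Q = 59, P = 159 − 1.77(59) = 54.57.
dP/dQ = −1.77, so dQ/dP = 1/(−1.77) = -0.565.
ε = (dQ/dP)(P/Q) = (-0.565)(54.57/59).

-0.523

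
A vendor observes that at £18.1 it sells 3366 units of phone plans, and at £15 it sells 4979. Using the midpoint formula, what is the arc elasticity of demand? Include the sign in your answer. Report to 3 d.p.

-2.064

ΔQ = 4979 − 3366 = 1613; ΔP = 15 − 18.1 = -3.1.
Midpoints: P̄ = 16.55, Q̄ = 4172.5.
ε = (ΔQ/ΔP)(P̄/Q̄) = (1613/-3.1)(16.55/4172.5).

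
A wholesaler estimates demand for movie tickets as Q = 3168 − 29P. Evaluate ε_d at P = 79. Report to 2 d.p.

At P = 79, Q = 877.
dQ/dP = −29.
ε = (dQ/dP)(P/Q) = (-29)(79/877).

-2.61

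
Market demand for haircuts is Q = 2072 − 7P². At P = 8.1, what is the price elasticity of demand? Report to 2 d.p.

-0.57

At P = 8.1, Q = 1612.730.
dQ/dP = −14P = -113.400.
ε = (dQ/dP)(P/Q) = (-113.400)(8.1/1612.730).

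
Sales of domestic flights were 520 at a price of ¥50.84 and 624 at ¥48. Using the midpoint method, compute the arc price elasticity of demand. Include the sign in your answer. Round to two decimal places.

-3.16

ΔQ = 624 − 520 = 104; ΔP = 48 − 50.84 = -2.84.
Midpoints: P̄ = 49.42, Q̄ = 572.0.
ε = (ΔQ/ΔP)(P̄/Q̄) = (104/-2.84)(49.42/572.0).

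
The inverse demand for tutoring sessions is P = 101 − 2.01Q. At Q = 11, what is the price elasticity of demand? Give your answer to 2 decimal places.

-3.57

At Q = 11, P = 101 − 2.01(11) = 78.89.
dP/dQ = −2.01, so dQ/dP = 1/(−2.01) = -0.498.
ε = (dQ/dP)(P/Q) = (-0.498)(78.89/11).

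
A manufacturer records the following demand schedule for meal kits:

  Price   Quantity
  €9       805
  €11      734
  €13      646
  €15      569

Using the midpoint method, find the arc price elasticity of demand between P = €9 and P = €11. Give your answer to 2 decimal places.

At P = 9, Q = 805; at P = 11, Q = 734.
ΔQ = -71, ΔP = 2. Midpoints: P̄ = 10.00, Q̄ = 769.5.
ε = (ΔQ/ΔP)(P̄/Q̄) = (-71/2)(10.00/769.5).

-0.46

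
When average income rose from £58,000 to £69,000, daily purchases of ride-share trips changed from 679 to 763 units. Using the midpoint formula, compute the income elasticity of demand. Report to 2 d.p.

ΔQ = 84, ΔI = 11000. Midpoints: Ī = 63,500, Q̄ = 721.0.
ε_I = (ΔQ/ΔI)(Ī/Q̄) = (84/11000)(63500/721.0).

0.67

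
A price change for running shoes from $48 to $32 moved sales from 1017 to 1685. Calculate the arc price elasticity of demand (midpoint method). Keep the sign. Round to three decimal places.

-1.236

ΔQ = 1685 − 1017 = 668; ΔP = 32 − 48 = -16.
Midpoints: P̄ = 40.00, Q̄ = 1351.0.
ε = (ΔQ/ΔP)(P̄/Q̄) = (668/-16)(40.00/1351.0).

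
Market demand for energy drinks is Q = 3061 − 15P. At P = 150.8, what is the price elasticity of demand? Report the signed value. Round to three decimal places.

At P = 150.8, Q = 799.
dQ/dP = −15.
ε = (dQ/dP)(P/Q) = (-15)(150.8/799).

-2.831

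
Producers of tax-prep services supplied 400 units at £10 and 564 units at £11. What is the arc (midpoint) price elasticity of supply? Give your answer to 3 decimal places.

ΔQ = 564 − 400 = 164; ΔP = 11 − 10 = 1.
Midpoints: P̄ = 10.50, Q̄ = 482.0.
ε_s = (ΔQ/ΔP)(P̄/Q̄) = (164/1)(10.50/482.0).

3.573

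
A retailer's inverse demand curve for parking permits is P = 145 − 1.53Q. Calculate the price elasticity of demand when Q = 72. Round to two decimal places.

At Q = 72, P = 145 − 1.53(72) = 34.84.
dP/dQ = −1.53, so dQ/dP = 1/(−1.53) = -0.654.
ε = (dQ/dP)(P/Q) = (-0.654)(34.84/72).

-0.32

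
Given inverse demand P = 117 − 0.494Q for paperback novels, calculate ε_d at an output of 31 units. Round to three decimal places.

-6.640

At Q = 31, P = 117 − 0.494(31) = 101.69.
dP/dQ = −0.494, so dQ/dP = 1/(−0.494) = -2.024.
ε = (dQ/dP)(P/Q) = (-2.024)(101.69/31).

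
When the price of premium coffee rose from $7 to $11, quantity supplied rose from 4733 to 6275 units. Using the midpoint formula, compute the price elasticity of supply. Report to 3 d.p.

0.630

ΔQ = 6275 − 4733 = 1542; ΔP = 11 − 7 = 4.
Midpoints: P̄ = 9.00, Q̄ = 5504.0.
ε_s = (ΔQ/ΔP)(P̄/Q̄) = (1542/4)(9.00/5504.0).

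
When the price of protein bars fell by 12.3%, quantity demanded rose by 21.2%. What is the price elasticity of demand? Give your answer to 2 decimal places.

-1.72

ε = %ΔQ / %ΔP = (21.2)/(-12.3) = -1.724.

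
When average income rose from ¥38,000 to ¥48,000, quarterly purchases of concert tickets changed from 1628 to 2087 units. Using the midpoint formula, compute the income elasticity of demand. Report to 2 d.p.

1.06

ΔQ = 459, ΔI = 10000. Midpoints: Ī = 43,000, Q̄ = 1857.5.
ε_I = (ΔQ/ΔI)(Ī/Q̄) = (459/10000)(43000/1857.5).
ε_I > 0, so the good is normal.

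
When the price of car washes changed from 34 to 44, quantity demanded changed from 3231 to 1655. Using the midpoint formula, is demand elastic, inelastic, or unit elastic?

elastic

Arc ε ≈ -2.516.
|ε| = 2.52 > 1.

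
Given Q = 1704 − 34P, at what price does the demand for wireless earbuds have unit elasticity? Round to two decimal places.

For linear demand Q = a − bP, ε = −bP/(a − bP). |ε| = 1 when bP = a − bP, i.e. P = a/(2b).
P = 1704/(2·34) = 1704/68 = 25.0588.

25.06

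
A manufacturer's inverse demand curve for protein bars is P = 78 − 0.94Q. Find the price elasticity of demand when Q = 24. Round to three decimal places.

-2.457

At Q = 24, P = 78 − 0.94(24) = 55.44.
dP/dQ = −0.94, so dQ/dP = 1/(−0.94) = -1.064.
ε = (dQ/dP)(P/Q) = (-1.064)(55.44/24).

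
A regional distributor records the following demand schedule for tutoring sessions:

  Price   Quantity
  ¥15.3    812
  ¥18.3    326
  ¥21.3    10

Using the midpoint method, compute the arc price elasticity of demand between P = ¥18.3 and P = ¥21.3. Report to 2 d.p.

At P = 18.3, Q = 326; at P = 21.3, Q = 10.
ΔQ = -316, ΔP = 3.0. Midpoints: P̄ = 19.80, Q̄ = 168.0.
ε = (ΔQ/ΔP)(P̄/Q̄) = (-316/3.0)(19.80/168.0).

-12.41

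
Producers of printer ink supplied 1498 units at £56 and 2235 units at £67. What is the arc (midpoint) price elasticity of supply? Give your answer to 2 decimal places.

ΔQ = 2235 − 1498 = 737; ΔP = 67 − 56 = 11.
Midpoints: P̄ = 61.50, Q̄ = 1866.5.
ε_s = (ΔQ/ΔP)(P̄/Q̄) = (737/11)(61.50/1866.5).

2.21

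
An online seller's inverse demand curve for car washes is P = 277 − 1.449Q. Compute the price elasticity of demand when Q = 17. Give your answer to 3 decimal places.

At Q = 17, P = 277 − 1.449(17) = 252.37.
dP/dQ = −1.449, so dQ/dP = 1/(−1.449) = -0.690.
ε = (dQ/dP)(P/Q) = (-0.690)(252.37/17).

-10.245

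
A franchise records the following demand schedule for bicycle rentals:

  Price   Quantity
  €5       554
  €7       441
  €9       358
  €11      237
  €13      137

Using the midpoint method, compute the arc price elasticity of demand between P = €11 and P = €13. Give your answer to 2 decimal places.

-3.21

At P = 11, Q = 237; at P = 13, Q = 137.
ΔQ = -100, ΔP = 2. Midpoints: P̄ = 12.00, Q̄ = 187.0.
ε = (ΔQ/ΔP)(P̄/Q̄) = (-100/2)(12.00/187.0).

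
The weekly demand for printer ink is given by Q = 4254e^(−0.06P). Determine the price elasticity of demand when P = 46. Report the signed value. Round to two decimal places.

At P = 46, Q = 269.243.
dQ/dP = −0.06·4254e^(−0.06P) = −0.06Q = -16.155.
ε = (dQ/dP)(P/Q) = (-16.155)(46/269.243).
|ε| > 1, so demand is elastic at this price.

-2.76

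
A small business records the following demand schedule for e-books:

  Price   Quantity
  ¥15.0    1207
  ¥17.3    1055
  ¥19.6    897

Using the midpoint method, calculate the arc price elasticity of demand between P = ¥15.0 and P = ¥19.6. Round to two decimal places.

-1.11

At P = 15.0, Q = 1207; at P = 19.6, Q = 897.
ΔQ = -310, ΔP = 4.6. Midpoints: P̄ = 17.30, Q̄ = 1052.0.
ε = (ΔQ/ΔP)(P̄/Q̄) = (-310/4.6)(17.30/1052.0).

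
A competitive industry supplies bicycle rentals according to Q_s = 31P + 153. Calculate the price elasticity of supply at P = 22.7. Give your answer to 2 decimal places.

0.82

At P = 22.7, Q_s = 856.70.
dQ_s/dP = 31.
ε_s = (dQ_s/dP)(P/Q_s) = (31)(22.7/856.70).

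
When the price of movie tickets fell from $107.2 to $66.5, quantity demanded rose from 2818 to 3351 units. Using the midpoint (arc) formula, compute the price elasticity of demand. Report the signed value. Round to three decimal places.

-0.369

ΔQ = 3351 − 2818 = 533; ΔP = 66.5 − 107.2 = -40.7.
Midpoints: P̄ = 86.85, Q̄ = 3084.5.
ε = (ΔQ/ΔP)(P̄/Q̄) = (533/-40.7)(86.85/3084.5).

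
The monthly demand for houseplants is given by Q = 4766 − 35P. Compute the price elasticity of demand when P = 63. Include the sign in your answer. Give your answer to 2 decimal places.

-0.86

At P = 63, Q = 2561.
dQ/dP = −35.
ε = (dQ/dP)(P/Q) = (-35)(63/2561).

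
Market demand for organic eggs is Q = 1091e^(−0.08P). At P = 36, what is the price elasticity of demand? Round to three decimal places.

-2.880

At P = 36, Q = 61.243.
dQ/dP = −0.08·1091e^(−0.08P) = −0.08Q = -4.899.
ε = (dQ/dP)(P/Q) = (-4.899)(36/61.243).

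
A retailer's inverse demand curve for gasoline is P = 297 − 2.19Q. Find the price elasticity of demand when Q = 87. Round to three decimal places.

-0.559

At Q = 87, P = 297 − 2.19(87) = 106.47.
dP/dQ = −2.19, so dQ/dP = 1/(−2.19) = -0.457.
ε = (dQ/dP)(P/Q) = (-0.457)(106.47/87).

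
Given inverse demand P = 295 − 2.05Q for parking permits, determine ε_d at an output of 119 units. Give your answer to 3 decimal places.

-0.209

At Q = 119, P = 295 − 2.05(119) = 51.05.
dP/dQ = −2.05, so dQ/dP = 1/(−2.05) = -0.488.
ε = (dQ/dP)(P/Q) = (-0.488)(51.05/119).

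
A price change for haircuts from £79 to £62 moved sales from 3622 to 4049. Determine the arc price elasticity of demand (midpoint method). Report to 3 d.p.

ΔQ = 4049 − 3622 = 427; ΔP = 62 − 79 = -17.
Midpoints: P̄ = 70.50, Q̄ = 3835.5.
ε = (ΔQ/ΔP)(P̄/Q̄) = (427/-17)(70.50/3835.5).

-0.462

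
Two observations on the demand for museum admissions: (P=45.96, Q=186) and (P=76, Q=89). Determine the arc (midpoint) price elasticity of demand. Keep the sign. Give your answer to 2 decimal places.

-1.43

ΔQ = 89 − 186 = -97; ΔP = 76 − 45.96 = 30.04.
Midpoints: P̄ = 60.98, Q̄ = 137.5.
ε = (ΔQ/ΔP)(P̄/Q̄) = (-97/30.04)(60.98/137.5).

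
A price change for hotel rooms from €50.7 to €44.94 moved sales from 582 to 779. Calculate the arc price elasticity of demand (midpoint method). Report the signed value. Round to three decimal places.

ΔQ = 779 − 582 = 197; ΔP = 44.94 − 50.7 = -5.76.
Midpoints: P̄ = 47.82, Q̄ = 680.5.
ε = (ΔQ/ΔP)(P̄/Q̄) = (197/-5.76)(47.82/680.5).

-2.403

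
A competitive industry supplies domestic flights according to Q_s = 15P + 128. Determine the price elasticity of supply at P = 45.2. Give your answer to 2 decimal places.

At P = 45.2, Q_s = 806.
dQ_s/dP = 15.
ε_s = (dQ_s/dP)(P/Q_s) = (15)(45.2/806).

0.84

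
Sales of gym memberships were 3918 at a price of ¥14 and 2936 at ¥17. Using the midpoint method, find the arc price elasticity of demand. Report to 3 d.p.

-1.480

ΔQ = 2936 − 3918 = -982; ΔP = 17 − 14 = 3.
Midpoints: P̄ = 15.50, Q̄ = 3427.0.
ε = (ΔQ/ΔP)(P̄/Q̄) = (-982/3)(15.50/3427.0).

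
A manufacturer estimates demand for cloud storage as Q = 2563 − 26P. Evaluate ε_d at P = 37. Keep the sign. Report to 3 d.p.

At P = 37, Q = 1601.
dQ/dP = −26.
ε = (dQ/dP)(P/Q) = (-26)(37/1601).

-0.601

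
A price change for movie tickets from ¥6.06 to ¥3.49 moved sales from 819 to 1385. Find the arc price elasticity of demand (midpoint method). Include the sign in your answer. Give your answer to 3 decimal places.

ΔQ = 1385 − 819 = 566; ΔP = 3.49 − 6.06 = -2.57.
Midpoints: P̄ = 4.78, Q̄ = 1102.0.
ε = (ΔQ/ΔP)(P̄/Q̄) = (566/-2.57)(4.78/1102.0).

-0.954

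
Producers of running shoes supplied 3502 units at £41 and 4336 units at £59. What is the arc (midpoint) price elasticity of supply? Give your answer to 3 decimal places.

0.591

ΔQ = 4336 − 3502 = 834; ΔP = 59 − 41 = 18.
Midpoints: P̄ = 50.00, Q̄ = 3919.0.
ε_s = (ΔQ/ΔP)(P̄/Q̄) = (834/18)(50.00/3919.0).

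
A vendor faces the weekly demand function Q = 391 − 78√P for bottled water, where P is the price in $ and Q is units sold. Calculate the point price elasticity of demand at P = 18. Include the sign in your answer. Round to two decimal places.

-2.75

At P = 18, Q = 60.074.
dQ/dP = −78/(2√P) = -9.192.
ε = (dQ/dP)(P/Q) = (-9.192)(18/60.074).
|ε| > 1, so demand is elastic at this price.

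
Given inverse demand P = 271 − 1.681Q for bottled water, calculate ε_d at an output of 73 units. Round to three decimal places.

At Q = 73, P = 271 − 1.681(73) = 148.29.
dP/dQ = −1.681, so dQ/dP = 1/(−1.681) = -0.595.
ε = (dQ/dP)(P/Q) = (-0.595)(148.29/73).

-1.208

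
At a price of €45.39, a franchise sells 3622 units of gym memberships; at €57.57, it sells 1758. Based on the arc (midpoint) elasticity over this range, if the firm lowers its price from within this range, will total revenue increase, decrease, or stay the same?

Arc ε = (-1864/12.18)(51.48/2690.0) ≈ -2.929.
|ε| = 2.93 > 1, so demand is elastic. A price cut therefore raises total revenue.

increase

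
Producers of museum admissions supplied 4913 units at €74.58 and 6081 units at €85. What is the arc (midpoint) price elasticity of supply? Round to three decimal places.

ΔQ = 6081 − 4913 = 1168; ΔP = 85 − 74.58 = 10.42.
Midpoints: P̄ = 79.79, Q̄ = 5497.0.
ε_s = (ΔQ/ΔP)(P̄/Q̄) = (1168/10.42)(79.79/5497.0).

1.627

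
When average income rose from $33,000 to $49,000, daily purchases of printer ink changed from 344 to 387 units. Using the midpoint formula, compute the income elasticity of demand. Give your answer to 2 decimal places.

ΔQ = 43, ΔI = 16000. Midpoints: Ī = 41,000, Q̄ = 365.5.
ε_I = (ΔQ/ΔI)(Ī/Q̄) = (43/16000)(41000/365.5).

0.30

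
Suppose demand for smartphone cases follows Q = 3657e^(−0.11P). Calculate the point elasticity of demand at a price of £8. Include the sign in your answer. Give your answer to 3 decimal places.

At P = 8, Q = 1516.861.
dQ/dP = −0.11·3657e^(−0.11P) = −0.11Q = -166.855.
ε = (dQ/dP)(P/Q) = (-166.855)(8/1516.861).
|ε| < 1, so demand is inelastic at this price.

-0.880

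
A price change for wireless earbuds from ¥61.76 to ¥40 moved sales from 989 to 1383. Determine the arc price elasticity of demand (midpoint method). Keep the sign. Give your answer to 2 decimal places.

ΔQ = 1383 − 989 = 394; ΔP = 40 − 61.76 = -21.76.
Midpoints: P̄ = 50.88, Q̄ = 1186.0.
ε = (ΔQ/ΔP)(P̄/Q̄) = (394/-21.76)(50.88/1186.0).

-0.78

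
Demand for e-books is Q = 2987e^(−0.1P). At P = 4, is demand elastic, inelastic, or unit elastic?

Q = 2002.246, dQ/dP = -200.225.
ε = (dQ/dP)(P/Q) ≈ -0.400.
|ε| = 0.40 < 1.

inelastic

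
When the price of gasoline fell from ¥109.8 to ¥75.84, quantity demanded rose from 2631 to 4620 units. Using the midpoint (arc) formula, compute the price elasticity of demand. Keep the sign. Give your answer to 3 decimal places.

-1.499

ΔQ = 4620 − 2631 = 1989; ΔP = 75.84 − 109.8 = -33.96.
Midpoints: P̄ = 92.82, Q̄ = 3625.5.
ε = (ΔQ/ΔP)(P̄/Q̄) = (1989/-33.96)(92.82/3625.5).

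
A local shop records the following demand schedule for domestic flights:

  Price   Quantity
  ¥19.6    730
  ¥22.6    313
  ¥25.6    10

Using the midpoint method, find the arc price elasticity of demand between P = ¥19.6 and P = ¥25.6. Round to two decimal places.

-7.33

At P = 19.6, Q = 730; at P = 25.6, Q = 10.
ΔQ = -720, ΔP = 6.0. Midpoints: P̄ = 22.60, Q̄ = 370.0.
ε = (ΔQ/ΔP)(P̄/Q̄) = (-720/6.0)(22.60/370.0).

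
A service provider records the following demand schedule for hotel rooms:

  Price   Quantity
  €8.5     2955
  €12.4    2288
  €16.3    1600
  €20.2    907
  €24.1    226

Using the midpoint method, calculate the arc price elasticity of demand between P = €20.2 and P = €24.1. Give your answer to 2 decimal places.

At P = 20.2, Q = 907; at P = 24.1, Q = 226.
ΔQ = -681, ΔP = 3.9. Midpoints: P̄ = 22.15, Q̄ = 566.5.
ε = (ΔQ/ΔP)(P̄/Q̄) = (-681/3.9)(22.15/566.5).

-6.83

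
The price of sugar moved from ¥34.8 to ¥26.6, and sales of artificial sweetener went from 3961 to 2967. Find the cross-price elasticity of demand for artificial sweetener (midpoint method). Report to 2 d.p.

1.07

ΔQ_x = 2967 − 3961 = -994; ΔP_y = 26.6 − 34.8 = -8.2.
Midpoints: P̄_y = 30.70, Q̄_x = 3464.0.
ε_xy = (ΔQ_x/ΔP_y)(P̄_y/Q̄_x) = (-994/-8.2)(30.70/3464.0).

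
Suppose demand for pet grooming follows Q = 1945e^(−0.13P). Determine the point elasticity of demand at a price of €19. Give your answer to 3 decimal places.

At P = 19, Q = 164.518.
dQ/dP = −0.13·1945e^(−0.13P) = −0.13Q = -21.387.
ε = (dQ/dP)(P/Q) = (-21.387)(19/164.518).

-2.470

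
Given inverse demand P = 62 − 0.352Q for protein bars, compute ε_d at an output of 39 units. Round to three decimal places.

-3.516

At Q = 39, P = 62 − 0.352(39) = 48.27.
dP/dQ = −0.352, so dQ/dP = 1/(−0.352) = -2.841.
ε = (dQ/dP)(P/Q) = (-2.841)(48.27/39).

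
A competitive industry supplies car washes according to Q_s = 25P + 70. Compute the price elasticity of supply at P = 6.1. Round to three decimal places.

0.685

At P = 6.1, Q_s = 222.50.
dQ_s/dP = 25.
ε_s = (dQ_s/dP)(P/Q_s) = (25)(6.1/222.50).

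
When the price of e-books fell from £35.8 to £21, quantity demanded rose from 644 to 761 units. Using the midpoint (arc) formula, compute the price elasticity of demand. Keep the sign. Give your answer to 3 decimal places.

ΔQ = 761 − 644 = 117; ΔP = 21 − 35.8 = -14.8.
Midpoints: P̄ = 28.40, Q̄ = 702.5.
ε = (ΔQ/ΔP)(P̄/Q̄) = (117/-14.8)(28.40/702.5).

-0.320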